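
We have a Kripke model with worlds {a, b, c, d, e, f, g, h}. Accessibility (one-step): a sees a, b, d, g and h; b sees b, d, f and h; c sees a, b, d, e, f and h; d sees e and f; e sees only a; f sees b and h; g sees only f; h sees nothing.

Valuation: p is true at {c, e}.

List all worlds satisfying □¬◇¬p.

{h}

a: successors {a, b, d, g, h}; ¬◇¬p there: a:F, b:F, d:F, g:F, h:T. ✗
b: successors {b, d, f, h}; ¬◇¬p there: b:F, d:F, f:F, h:T. ✗
c: successors {a, b, d, e, f, h}; ¬◇¬p there: a:F, b:F, d:F, e:F, f:F, h:T. ✗
d: successors {e, f}; ¬◇¬p there: e:F, f:F. ✗
e: successors {a}; ¬◇¬p there: a:F. ✗
f: successors {b, h}; ¬◇¬p there: b:F, h:T. ✗
g: successors {f}; ¬◇¬p there: f:F. ✗
h: no successors, so □¬◇¬p holds vacuously. ✓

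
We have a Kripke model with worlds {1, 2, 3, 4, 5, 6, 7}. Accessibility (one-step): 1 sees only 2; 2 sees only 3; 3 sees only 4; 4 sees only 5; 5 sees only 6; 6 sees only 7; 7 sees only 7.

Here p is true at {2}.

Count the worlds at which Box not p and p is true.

1: Box not p is F, p is F. ✗
2: Box not p is T, p is T. ✓
3: Box not p is T, p is F. ✗
4: Box not p is T, p is F. ✗
5: Box not p is T, p is F. ✗
6: Box not p is T, p is F. ✗
7: Box not p is T, p is F. ✗
Satisfying worlds: {2}.

1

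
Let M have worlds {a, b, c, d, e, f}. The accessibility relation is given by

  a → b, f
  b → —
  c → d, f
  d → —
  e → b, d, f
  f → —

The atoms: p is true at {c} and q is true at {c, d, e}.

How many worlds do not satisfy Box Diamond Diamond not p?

a: successors {b, f}; Diamond Diamond not p there: b:F, f:F. ✗
b: no successors, so Box Diamond Diamond not p holds vacuously. ✓
c: successors {d, f}; Diamond Diamond not p there: d:F, f:F. ✗
d: no successors, so Box Diamond Diamond not p holds vacuously. ✓
e: successors {b, d, f}; Diamond Diamond not p there: b:F, d:F, f:F. ✗
f: no successors, so Box Diamond Diamond not p holds vacuously. ✓
Satisfying worlds: {b, d, f}.
So Box Diamond Diamond not p fails at the other 3 worlds.

3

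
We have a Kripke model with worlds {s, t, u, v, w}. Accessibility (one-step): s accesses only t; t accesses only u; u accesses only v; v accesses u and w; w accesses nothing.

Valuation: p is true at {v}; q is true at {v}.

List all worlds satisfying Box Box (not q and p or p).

{t, v, w}

s: successors {t}; Box (not q and p or p) there: t:F. ✗
t: successors {u}; Box (not q and p or p) there: u:T. ✓
u: successors {v}; Box (not q and p or p) there: v:F. ✗
v: successors {u, w}; Box (not q and p or p) there: u:T, w:T. ✓
w: no successors, so Box Box (not q and p or p) holds vacuously. ✓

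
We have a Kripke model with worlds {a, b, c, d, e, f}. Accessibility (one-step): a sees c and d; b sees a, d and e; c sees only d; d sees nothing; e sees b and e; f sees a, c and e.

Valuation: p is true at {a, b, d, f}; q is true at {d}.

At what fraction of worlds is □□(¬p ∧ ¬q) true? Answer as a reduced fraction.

a: successors {c, d}; □(¬p ∧ ¬q) there: c:F, d:T. ✗
b: successors {a, d, e}; □(¬p ∧ ¬q) there: a:F, d:T, e:F. ✗
c: successors {d}; □(¬p ∧ ¬q) there: d:T. ✓
d: no successors, so □□(¬p ∧ ¬q) holds vacuously. ✓
e: successors {b, e}; □(¬p ∧ ¬q) there: b:F, e:F. ✗
f: successors {a, c, e}; □(¬p ∧ ¬q) there: a:F, c:F, e:F. ✗
That's 2 of 6 worlds, so 2/6 = 1/3.

1/3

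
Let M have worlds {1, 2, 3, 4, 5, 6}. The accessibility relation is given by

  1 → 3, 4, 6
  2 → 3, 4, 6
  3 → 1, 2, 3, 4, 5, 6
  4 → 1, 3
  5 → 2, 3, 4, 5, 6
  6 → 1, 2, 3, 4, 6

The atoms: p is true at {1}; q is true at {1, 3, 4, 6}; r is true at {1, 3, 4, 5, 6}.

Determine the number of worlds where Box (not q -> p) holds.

1: successors {3, 4, 6}; not q -> p there: 3:T, 4:T, 6:T. ✓
2: successors {3, 4, 6}; not q -> p there: 3:T, 4:T, 6:T. ✓
3: successors {1, 2, 3, 4, 5, 6}; not q -> p there: 1:T, 2:F, 3:T, 4:T, 5:F, 6:T. ✗
4: successors {1, 3}; not q -> p there: 1:T, 3:T. ✓
5: successors {2, 3, 4, 5, 6}; not q -> p there: 2:F, 3:T, 4:T, 5:F, 6:T. ✗
6: successors {1, 2, 3, 4, 6}; not q -> p there: 1:T, 2:F, 3:T, 4:T, 6:T. ✗
Satisfying worlds: {1, 2, 4}.

3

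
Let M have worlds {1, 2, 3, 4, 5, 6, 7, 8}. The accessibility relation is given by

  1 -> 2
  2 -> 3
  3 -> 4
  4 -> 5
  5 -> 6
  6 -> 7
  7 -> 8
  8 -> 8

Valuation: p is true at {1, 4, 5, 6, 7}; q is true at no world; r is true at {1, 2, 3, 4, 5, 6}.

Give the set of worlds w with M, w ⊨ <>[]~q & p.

{1, 4, 5, 6, 7}

1: <>[]~q is T, p is T. ✓
2: <>[]~q is T, p is F. ✗
3: <>[]~q is T, p is F. ✗
4: <>[]~q is T, p is T. ✓
5: <>[]~q is T, p is T. ✓
6: <>[]~q is T, p is T. ✓
7: <>[]~q is T, p is T. ✓
8: <>[]~q is T, p is F. ✗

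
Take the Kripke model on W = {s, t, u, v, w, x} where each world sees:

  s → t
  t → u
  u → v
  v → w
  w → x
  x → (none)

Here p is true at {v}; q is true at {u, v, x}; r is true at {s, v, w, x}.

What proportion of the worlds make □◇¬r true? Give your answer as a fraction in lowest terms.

1/3

s: successors {t}; ◇¬r there: t:T. ✓
t: successors {u}; ◇¬r there: u:F. ✗
u: successors {v}; ◇¬r there: v:F. ✗
v: successors {w}; ◇¬r there: w:F. ✗
w: successors {x}; ◇¬r there: x:F. ✗
x: no successors, so □◇¬r holds vacuously. ✓
That's 2 of 6 worlds, so 2/6 = 1/3.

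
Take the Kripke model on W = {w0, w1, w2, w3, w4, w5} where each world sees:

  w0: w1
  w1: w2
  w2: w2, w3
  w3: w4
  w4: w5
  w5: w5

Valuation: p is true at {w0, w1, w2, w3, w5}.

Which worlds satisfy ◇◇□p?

{w0, w1, w2, w3, w4, w5}

w0: successors {w1}; ◇□p there: w1:T. ✓
w1: successors {w2}; ◇□p there: w2:T. ✓
w2: successors {w2, w3}; ◇□p there: w2:T, w3:T. ✓
w3: successors {w4}; ◇□p there: w4:T. ✓
w4: successors {w5}; ◇□p there: w5:T. ✓
w5: successors {w5}; ◇□p there: w5:T. ✓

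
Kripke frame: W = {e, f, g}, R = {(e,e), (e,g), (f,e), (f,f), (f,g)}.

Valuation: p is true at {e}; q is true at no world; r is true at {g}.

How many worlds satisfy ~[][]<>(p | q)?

e: [][]<>(p | q) is F. ✓
f: [][]<>(p | q) is F. ✓
g: [][]<>(p | q) is T. ✗
Satisfying worlds: {e, f}.

2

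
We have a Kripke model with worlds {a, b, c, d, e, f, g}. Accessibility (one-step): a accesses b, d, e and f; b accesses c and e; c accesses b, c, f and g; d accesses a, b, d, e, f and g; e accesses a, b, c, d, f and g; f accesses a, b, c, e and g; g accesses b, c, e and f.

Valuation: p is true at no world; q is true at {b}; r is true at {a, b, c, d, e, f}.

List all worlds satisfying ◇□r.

{a, c, d, e, f, g}

a: successors {b, d, e, f}; □r there: b:T, d:F, e:F, f:F. ✓
b: successors {c, e}; □r there: c:F, e:F. ✗
c: successors {b, c, f, g}; □r there: b:T, c:F, f:F, g:T. ✓
d: successors {a, b, d, e, f, g}; □r there: a:T, b:T, d:F, e:F, f:F, g:T. ✓
e: successors {a, b, c, d, f, g}; □r there: a:T, b:T, c:F, d:F, f:F, g:T. ✓
f: successors {a, b, c, e, g}; □r there: a:T, b:T, c:F, e:F, g:T. ✓
g: successors {b, c, e, f}; □r there: b:T, c:F, e:F, f:F. ✓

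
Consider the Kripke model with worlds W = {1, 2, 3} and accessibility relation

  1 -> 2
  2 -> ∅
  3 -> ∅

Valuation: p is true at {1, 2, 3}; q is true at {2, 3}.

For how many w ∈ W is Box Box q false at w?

0

1: successors {2}; Box q there: 2:T. ✓
2: no successors, so Box Box q holds vacuously. ✓
3: no successors, so Box Box q holds vacuously. ✓
Satisfying worlds: {1, 2, 3}.
So Box Box q fails at the other 0 worlds.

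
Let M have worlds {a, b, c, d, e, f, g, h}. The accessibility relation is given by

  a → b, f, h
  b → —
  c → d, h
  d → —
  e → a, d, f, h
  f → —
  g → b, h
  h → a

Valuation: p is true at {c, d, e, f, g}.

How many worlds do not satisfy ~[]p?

3

a: []p is F. ✓
b: []p is T. ✗
c: []p is F. ✓
d: []p is T. ✗
e: []p is F. ✓
f: []p is T. ✗
g: []p is F. ✓
h: []p is F. ✓
Satisfying worlds: {a, c, e, g, h}.
So ~[]p fails at the other 3 worlds.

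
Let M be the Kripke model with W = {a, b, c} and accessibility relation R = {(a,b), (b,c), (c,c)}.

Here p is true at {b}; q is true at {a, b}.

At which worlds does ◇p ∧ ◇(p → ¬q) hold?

a: ◇p is T, ◇(p → ¬q) is F. ✗
b: ◇p is F, ◇(p → ¬q) is T. ✗
c: ◇p is F, ◇(p → ¬q) is T. ✗

∅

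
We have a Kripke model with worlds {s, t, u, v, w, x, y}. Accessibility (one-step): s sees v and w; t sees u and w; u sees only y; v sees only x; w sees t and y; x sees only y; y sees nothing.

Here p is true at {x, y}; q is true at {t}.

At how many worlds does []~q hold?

6

s: successors {v, w}; ~q there: v:T, w:T. ✓
t: successors {u, w}; ~q there: u:T, w:T. ✓
u: successors {y}; ~q there: y:T. ✓
v: successors {x}; ~q there: x:T. ✓
w: successors {t, y}; ~q there: t:F, y:T. ✗
x: successors {y}; ~q there: y:T. ✓
y: no successors, so []~q holds vacuously. ✓
Satisfying worlds: {s, t, u, v, x, y}.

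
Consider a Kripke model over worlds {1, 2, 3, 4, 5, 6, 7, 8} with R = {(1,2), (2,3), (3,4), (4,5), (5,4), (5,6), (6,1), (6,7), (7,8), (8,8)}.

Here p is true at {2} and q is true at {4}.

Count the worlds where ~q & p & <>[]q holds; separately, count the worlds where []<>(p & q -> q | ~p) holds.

For ~q & p & <>[]q:
1: ~q & p is F, <>[]q is F. ✗
2: ~q & p is T, <>[]q is T. ✓
3: ~q & p is F, <>[]q is F. ✗
4: ~q & p is F, <>[]q is F. ✗
5: ~q & p is F, <>[]q is F. ✗
6: ~q & p is F, <>[]q is F. ✗
7: ~q & p is F, <>[]q is F. ✗
8: ~q & p is F, <>[]q is F. ✗
— 1 world.
For []<>(p & q -> q | ~p):
1: successors {2}; <>(p & q -> q | ~p) there: 2:T. ✓
2: successors {3}; <>(p & q -> q | ~p) there: 3:T. ✓
3: successors {4}; <>(p & q -> q | ~p) there: 4:T. ✓
4: successors {5}; <>(p & q -> q | ~p) there: 5:T. ✓
5: successors {4, 6}; <>(p & q -> q | ~p) there: 4:T, 6:T. ✓
6: successors {1, 7}; <>(p & q -> q | ~p) there: 1:T, 7:T. ✓
7: successors {8}; <>(p & q -> q | ~p) there: 8:T. ✓
8: successors {8}; <>(p & q -> q | ~p) there: 8:T. ✓
— 8 worlds.

1 and 8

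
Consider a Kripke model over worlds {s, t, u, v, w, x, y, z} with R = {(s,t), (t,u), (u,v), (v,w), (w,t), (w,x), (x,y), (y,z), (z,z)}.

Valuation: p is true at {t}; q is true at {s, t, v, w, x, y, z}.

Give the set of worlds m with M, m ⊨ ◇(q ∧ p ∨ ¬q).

{s, t, w}

s: successors {t}; q ∧ p ∨ ¬q there: t:T. ✓
t: successors {u}; q ∧ p ∨ ¬q there: u:T. ✓
u: successors {v}; q ∧ p ∨ ¬q there: v:F. ✗
v: successors {w}; q ∧ p ∨ ¬q there: w:F. ✗
w: successors {t, x}; q ∧ p ∨ ¬q there: t:T, x:F. ✓
x: successors {y}; q ∧ p ∨ ¬q there: y:F. ✗
y: successors {z}; q ∧ p ∨ ¬q there: z:F. ✗
z: successors {z}; q ∧ p ∨ ¬q there: z:F. ✗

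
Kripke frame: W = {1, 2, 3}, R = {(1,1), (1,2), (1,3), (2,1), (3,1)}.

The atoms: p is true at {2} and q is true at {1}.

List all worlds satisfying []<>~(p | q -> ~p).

1: successors {1, 2, 3}; <>~(p | q -> ~p) there: 1:T, 2:F, 3:F. ✗
2: successors {1}; <>~(p | q -> ~p) there: 1:T. ✓
3: successors {1}; <>~(p | q -> ~p) there: 1:T. ✓

{2, 3}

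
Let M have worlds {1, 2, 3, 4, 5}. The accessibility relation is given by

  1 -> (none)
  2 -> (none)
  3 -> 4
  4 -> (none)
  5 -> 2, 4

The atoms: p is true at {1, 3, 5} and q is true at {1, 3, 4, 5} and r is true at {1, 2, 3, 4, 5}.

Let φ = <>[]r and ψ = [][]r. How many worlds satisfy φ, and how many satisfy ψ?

2 and 5

For <>[]r:
1: no successors, so <>[]r fails. ✗
2: no successors, so <>[]r fails. ✗
3: successors {4}; []r there: 4:T. ✓
4: no successors, so <>[]r fails. ✗
5: successors {2, 4}; []r there: 2:T, 4:T. ✓
— 2 worlds.
For [][]r:
1: no successors, so [][]r holds vacuously. ✓
2: no successors, so [][]r holds vacuously. ✓
3: successors {4}; []r there: 4:T. ✓
4: no successors, so [][]r holds vacuously. ✓
5: successors {2, 4}; []r there: 2:T, 4:T. ✓
— 5 worlds.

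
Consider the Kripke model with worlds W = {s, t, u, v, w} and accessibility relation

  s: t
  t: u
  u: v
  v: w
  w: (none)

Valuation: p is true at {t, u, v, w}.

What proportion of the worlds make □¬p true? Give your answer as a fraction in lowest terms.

1/5

s: successors {t}; ¬p there: t:F. ✗
t: successors {u}; ¬p there: u:F. ✗
u: successors {v}; ¬p there: v:F. ✗
v: successors {w}; ¬p there: w:F. ✗
w: no successors, so □¬p holds vacuously. ✓
That's 1 of 5 worlds, so 1/5.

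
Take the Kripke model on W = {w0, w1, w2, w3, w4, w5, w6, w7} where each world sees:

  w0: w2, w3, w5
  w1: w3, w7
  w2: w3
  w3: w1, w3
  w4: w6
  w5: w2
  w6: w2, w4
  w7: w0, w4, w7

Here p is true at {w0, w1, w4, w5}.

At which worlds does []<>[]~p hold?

{w1, w2, w4}

w0: successors {w2, w3, w5}; <>[]~p there: w2:F, w3:T, w5:T. ✗
w1: successors {w3, w7}; <>[]~p there: w3:T, w7:T. ✓
w2: successors {w3}; <>[]~p there: w3:T. ✓
w3: successors {w1, w3}; <>[]~p there: w1:F, w3:T. ✗
w4: successors {w6}; <>[]~p there: w6:T. ✓
w5: successors {w2}; <>[]~p there: w2:F. ✗
w6: successors {w2, w4}; <>[]~p there: w2:F, w4:F. ✗
w7: successors {w0, w4, w7}; <>[]~p there: w0:T, w4:F, w7:T. ✗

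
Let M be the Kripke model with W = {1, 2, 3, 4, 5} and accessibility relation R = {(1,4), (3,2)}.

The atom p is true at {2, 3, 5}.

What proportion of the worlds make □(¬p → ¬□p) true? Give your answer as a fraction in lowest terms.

4/5

1: successors {4}; ¬p → ¬□p there: 4:F. ✗
2: no successors, so □(¬p → ¬□p) holds vacuously. ✓
3: successors {2}; ¬p → ¬□p there: 2:T. ✓
4: no successors, so □(¬p → ¬□p) holds vacuously. ✓
5: no successors, so □(¬p → ¬□p) holds vacuously. ✓
That's 4 of 5 worlds, so 4/5.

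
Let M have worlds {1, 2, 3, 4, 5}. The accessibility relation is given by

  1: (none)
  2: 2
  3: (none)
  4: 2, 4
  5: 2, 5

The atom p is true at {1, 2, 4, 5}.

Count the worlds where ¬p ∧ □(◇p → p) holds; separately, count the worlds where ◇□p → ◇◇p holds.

For ¬p ∧ □(◇p → p):
1: ¬p is F, □(◇p → p) is T. ✗
2: ¬p is F, □(◇p → p) is T. ✗
3: ¬p is T, □(◇p → p) is T. ✓
4: ¬p is F, □(◇p → p) is T. ✗
5: ¬p is F, □(◇p → p) is T. ✗
— 1 world.
For ◇□p → ◇◇p:
1: ◇□p is F, ◇◇p is F. ✓
2: ◇□p is T, ◇◇p is T. ✓
3: ◇□p is F, ◇◇p is F. ✓
4: ◇□p is T, ◇◇p is T. ✓
5: ◇□p is T, ◇◇p is T. ✓
— 5 worlds.

1 and 5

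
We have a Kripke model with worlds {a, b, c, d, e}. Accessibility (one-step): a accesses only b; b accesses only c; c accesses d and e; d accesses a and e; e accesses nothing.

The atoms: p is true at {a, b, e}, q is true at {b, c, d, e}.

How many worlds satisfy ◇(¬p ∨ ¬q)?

3

a: successors {b}; ¬p ∨ ¬q there: b:F. ✗
b: successors {c}; ¬p ∨ ¬q there: c:T. ✓
c: successors {d, e}; ¬p ∨ ¬q there: d:T, e:F. ✓
d: successors {a, e}; ¬p ∨ ¬q there: a:T, e:F. ✓
e: no successors, so ◇(¬p ∨ ¬q) fails. ✗
Satisfying worlds: {b, c, d}.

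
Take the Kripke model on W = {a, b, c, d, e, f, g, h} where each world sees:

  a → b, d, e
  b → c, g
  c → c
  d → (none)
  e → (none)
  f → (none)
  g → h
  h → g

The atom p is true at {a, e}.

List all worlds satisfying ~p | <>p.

a: ~p is F, <>p is T. ✓
b: ~p is T, <>p is F. ✓
c: ~p is T, <>p is F. ✓
d: ~p is T, <>p is F. ✓
e: ~p is F, <>p is F. ✗
f: ~p is T, <>p is F. ✓
g: ~p is T, <>p is F. ✓
h: ~p is T, <>p is F. ✓

{a, b, c, d, f, g, h}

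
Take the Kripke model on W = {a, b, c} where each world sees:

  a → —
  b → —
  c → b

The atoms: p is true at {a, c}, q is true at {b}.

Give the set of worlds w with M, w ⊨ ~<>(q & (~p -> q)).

a: <>(q & (~p -> q)) is F. ✓
b: <>(q & (~p -> q)) is F. ✓
c: <>(q & (~p -> q)) is T. ✗

{a, b}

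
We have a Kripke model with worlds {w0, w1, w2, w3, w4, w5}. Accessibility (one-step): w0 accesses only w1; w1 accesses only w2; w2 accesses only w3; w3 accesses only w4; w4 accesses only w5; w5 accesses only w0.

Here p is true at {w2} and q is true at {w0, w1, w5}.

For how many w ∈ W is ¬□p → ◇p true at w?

1

w0: ¬□p is T, ◇p is F. ✗
w1: ¬□p is F, ◇p is T. ✓
w2: ¬□p is T, ◇p is F. ✗
w3: ¬□p is T, ◇p is F. ✗
w4: ¬□p is T, ◇p is F. ✗
w5: ¬□p is T, ◇p is F. ✗
Satisfying worlds: {w1}.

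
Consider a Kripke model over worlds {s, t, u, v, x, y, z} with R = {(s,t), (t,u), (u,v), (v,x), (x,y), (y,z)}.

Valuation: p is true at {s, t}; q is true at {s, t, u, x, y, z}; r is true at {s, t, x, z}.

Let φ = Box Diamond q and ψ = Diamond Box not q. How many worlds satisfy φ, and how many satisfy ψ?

5 and 2

For Box Diamond q:
s: successors {t}; Diamond q there: t:T. ✓
t: successors {u}; Diamond q there: u:F. ✗
u: successors {v}; Diamond q there: v:T. ✓
v: successors {x}; Diamond q there: x:T. ✓
x: successors {y}; Diamond q there: y:T. ✓
y: successors {z}; Diamond q there: z:F. ✗
z: no successors, so Box Diamond q holds vacuously. ✓
— 5 worlds.
For Diamond Box not q:
s: successors {t}; Box not q there: t:F. ✗
t: successors {u}; Box not q there: u:T. ✓
u: successors {v}; Box not q there: v:F. ✗
v: successors {x}; Box not q there: x:F. ✗
x: successors {y}; Box not q there: y:F. ✗
y: successors {z}; Box not q there: z:T. ✓
z: no successors, so Diamond Box not q fails. ✗
— 2 worlds.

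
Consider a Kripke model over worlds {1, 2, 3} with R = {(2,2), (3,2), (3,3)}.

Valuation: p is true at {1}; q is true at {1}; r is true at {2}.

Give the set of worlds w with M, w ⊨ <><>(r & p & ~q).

∅

1: no successors, so <><>(r & p & ~q) fails. ✗
2: successors {2}; <>(r & p & ~q) there: 2:F. ✗
3: successors {2, 3}; <>(r & p & ~q) there: 2:F, 3:F. ✗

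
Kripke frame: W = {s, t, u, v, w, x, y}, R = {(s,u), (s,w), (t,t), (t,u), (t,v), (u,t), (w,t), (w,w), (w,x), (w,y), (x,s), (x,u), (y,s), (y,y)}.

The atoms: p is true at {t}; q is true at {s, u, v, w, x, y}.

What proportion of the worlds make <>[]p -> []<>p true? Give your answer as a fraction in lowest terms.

s: <>[]p is T, []<>p is T. ✓
t: <>[]p is T, []<>p is F. ✗
u: <>[]p is F, []<>p is T. ✓
v: <>[]p is F, []<>p is T. ✓
w: <>[]p is F, []<>p is F. ✓
x: <>[]p is T, []<>p is F. ✗
y: <>[]p is F, []<>p is F. ✓
That's 5 of 7 worlds, so 5/7.

5/7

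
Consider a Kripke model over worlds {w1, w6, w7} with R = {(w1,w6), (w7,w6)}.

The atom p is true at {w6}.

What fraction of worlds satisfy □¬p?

w1: successors {w6}; ¬p there: w6:F. ✗
w6: no successors, so □¬p holds vacuously. ✓
w7: successors {w6}; ¬p there: w6:F. ✗
That's 1 of 3 worlds, so 1/3.

1/3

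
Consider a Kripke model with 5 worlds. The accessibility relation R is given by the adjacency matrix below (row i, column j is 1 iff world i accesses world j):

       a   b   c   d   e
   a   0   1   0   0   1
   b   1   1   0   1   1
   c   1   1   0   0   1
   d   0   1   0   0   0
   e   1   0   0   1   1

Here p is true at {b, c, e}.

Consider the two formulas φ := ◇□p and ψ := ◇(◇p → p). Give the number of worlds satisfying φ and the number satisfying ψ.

3 and 5

For ◇□p:
a: successors {b, e}; □p there: b:F, e:F. ✗
b: successors {a, b, d, e}; □p there: a:T, b:F, d:T, e:F. ✓
c: successors {a, b, e}; □p there: a:T, b:F, e:F. ✓
d: successors {b}; □p there: b:F. ✗
e: successors {a, d, e}; □p there: a:T, d:T, e:F. ✓
— 3 worlds.
For ◇(◇p → p):
a: successors {b, e}; ◇p → p there: b:T, e:T. ✓
b: successors {a, b, d, e}; ◇p → p there: a:F, b:T, d:F, e:T. ✓
c: successors {a, b, e}; ◇p → p there: a:F, b:T, e:T. ✓
d: successors {b}; ◇p → p there: b:T. ✓
e: successors {a, d, e}; ◇p → p there: a:F, d:F, e:T. ✓
— 5 worlds.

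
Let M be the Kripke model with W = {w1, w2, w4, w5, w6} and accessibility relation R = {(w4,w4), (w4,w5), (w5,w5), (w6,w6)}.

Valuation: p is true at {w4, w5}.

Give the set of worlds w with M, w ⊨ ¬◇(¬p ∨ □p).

{w1, w2}

w1: ◇(¬p ∨ □p) is F. ✓
w2: ◇(¬p ∨ □p) is F. ✓
w4: ◇(¬p ∨ □p) is T. ✗
w5: ◇(¬p ∨ □p) is T. ✗
w6: ◇(¬p ∨ □p) is T. ✗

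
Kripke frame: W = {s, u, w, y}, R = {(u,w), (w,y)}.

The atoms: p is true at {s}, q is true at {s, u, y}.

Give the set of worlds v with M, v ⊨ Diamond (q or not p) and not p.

{u, w}

s: Diamond (q or not p) is F, not p is F. ✗
u: Diamond (q or not p) is T, not p is T. ✓
w: Diamond (q or not p) is T, not p is T. ✓
y: Diamond (q or not p) is F, not p is T. ✗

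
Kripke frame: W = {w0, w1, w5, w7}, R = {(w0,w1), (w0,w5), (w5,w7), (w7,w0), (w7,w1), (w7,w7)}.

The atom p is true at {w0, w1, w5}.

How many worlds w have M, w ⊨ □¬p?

2

w0: successors {w1, w5}; ¬p there: w1:F, w5:F. ✗
w1: no successors, so □¬p holds vacuously. ✓
w5: successors {w7}; ¬p there: w7:T. ✓
w7: successors {w0, w1, w7}; ¬p there: w0:F, w1:F, w7:T. ✗
Satisfying worlds: {w1, w5}.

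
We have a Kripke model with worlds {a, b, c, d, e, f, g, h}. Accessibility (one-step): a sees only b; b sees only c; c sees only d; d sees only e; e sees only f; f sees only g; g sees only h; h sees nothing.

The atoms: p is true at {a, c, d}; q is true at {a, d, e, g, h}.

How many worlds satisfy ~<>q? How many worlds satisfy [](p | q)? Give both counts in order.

For ~<>q:
a: <>q is F. ✓
b: <>q is F. ✓
c: <>q is T. ✗
d: <>q is T. ✗
e: <>q is F. ✓
f: <>q is T. ✗
g: <>q is T. ✗
h: <>q is F. ✓
— 4 worlds.
For [](p | q):
a: successors {b}; p | q there: b:F. ✗
b: successors {c}; p | q there: c:T. ✓
c: successors {d}; p | q there: d:T. ✓
d: successors {e}; p | q there: e:T. ✓
e: successors {f}; p | q there: f:F. ✗
f: successors {g}; p | q there: g:T. ✓
g: successors {h}; p | q there: h:T. ✓
h: no successors, so [](p | q) holds vacuously. ✓
— 6 worlds.

4 and 6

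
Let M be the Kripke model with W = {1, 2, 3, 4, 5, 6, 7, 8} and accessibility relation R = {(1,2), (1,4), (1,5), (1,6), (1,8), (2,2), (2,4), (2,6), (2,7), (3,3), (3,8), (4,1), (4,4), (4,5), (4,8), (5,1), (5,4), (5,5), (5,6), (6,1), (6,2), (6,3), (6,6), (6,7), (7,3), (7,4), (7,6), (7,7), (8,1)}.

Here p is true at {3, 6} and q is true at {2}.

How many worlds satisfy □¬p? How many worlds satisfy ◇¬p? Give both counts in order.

2 and 8

For □¬p:
1: successors {2, 4, 5, 6, 8}; ¬p there: 2:T, 4:T, 5:T, 6:F, 8:T. ✗
2: successors {2, 4, 6, 7}; ¬p there: 2:T, 4:T, 6:F, 7:T. ✗
3: successors {3, 8}; ¬p there: 3:F, 8:T. ✗
4: successors {1, 4, 5, 8}; ¬p there: 1:T, 4:T, 5:T, 8:T. ✓
5: successors {1, 4, 5, 6}; ¬p there: 1:T, 4:T, 5:T, 6:F. ✗
6: successors {1, 2, 3, 6, 7}; ¬p there: 1:T, 2:T, 3:F, 6:F, 7:T. ✗
7: successors {3, 4, 6, 7}; ¬p there: 3:F, 4:T, 6:F, 7:T. ✗
8: successors {1}; ¬p there: 1:T. ✓
— 2 worlds.
For ◇¬p:
1: successors {2, 4, 5, 6, 8}; ¬p there: 2:T, 4:T, 5:T, 6:F, 8:T. ✓
2: successors {2, 4, 6, 7}; ¬p there: 2:T, 4:T, 6:F, 7:T. ✓
3: successors {3, 8}; ¬p there: 3:F, 8:T. ✓
4: successors {1, 4, 5, 8}; ¬p there: 1:T, 4:T, 5:T, 8:T. ✓
5: successors {1, 4, 5, 6}; ¬p there: 1:T, 4:T, 5:T, 6:F. ✓
6: successors {1, 2, 3, 6, 7}; ¬p there: 1:T, 2:T, 3:F, 6:F, 7:T. ✓
7: successors {3, 4, 6, 7}; ¬p there: 3:F, 4:T, 6:F, 7:T. ✓
8: successors {1}; ¬p there: 1:T. ✓
— 8 worlds.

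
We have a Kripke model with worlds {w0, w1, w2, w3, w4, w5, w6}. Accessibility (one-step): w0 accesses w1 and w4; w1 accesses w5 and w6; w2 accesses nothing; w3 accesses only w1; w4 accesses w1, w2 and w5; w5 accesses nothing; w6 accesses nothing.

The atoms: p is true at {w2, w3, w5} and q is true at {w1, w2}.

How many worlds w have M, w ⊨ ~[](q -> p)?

3

w0: [](q -> p) is F. ✓
w1: [](q -> p) is T. ✗
w2: [](q -> p) is T. ✗
w3: [](q -> p) is F. ✓
w4: [](q -> p) is F. ✓
w5: [](q -> p) is T. ✗
w6: [](q -> p) is T. ✗
Satisfying worlds: {w0, w3, w4}.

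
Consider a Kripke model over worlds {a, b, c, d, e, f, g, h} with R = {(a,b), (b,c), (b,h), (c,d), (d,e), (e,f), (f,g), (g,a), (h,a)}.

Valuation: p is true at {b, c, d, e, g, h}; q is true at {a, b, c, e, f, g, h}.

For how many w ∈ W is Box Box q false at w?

a: successors {b}; Box q there: b:T. ✓
b: successors {c, h}; Box q there: c:F, h:T. ✗
c: successors {d}; Box q there: d:T. ✓
d: successors {e}; Box q there: e:T. ✓
e: successors {f}; Box q there: f:T. ✓
f: successors {g}; Box q there: g:T. ✓
g: successors {a}; Box q there: a:T. ✓
h: successors {a}; Box q there: a:T. ✓
Satisfying worlds: {a, c, d, e, f, g, h}.
So Box Box q fails at the other 1 world.

1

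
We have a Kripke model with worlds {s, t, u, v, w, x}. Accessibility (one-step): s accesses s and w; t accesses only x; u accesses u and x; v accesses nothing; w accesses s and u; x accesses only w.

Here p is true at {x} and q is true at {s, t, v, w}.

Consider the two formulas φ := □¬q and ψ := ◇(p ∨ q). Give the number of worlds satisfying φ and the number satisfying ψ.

3 and 5

For □¬q:
s: successors {s, w}; ¬q there: s:F, w:F. ✗
t: successors {x}; ¬q there: x:T. ✓
u: successors {u, x}; ¬q there: u:T, x:T. ✓
v: no successors, so □¬q holds vacuously. ✓
w: successors {s, u}; ¬q there: s:F, u:T. ✗
x: successors {w}; ¬q there: w:F. ✗
— 3 worlds.
For ◇(p ∨ q):
s: successors {s, w}; p ∨ q there: s:T, w:T. ✓
t: successors {x}; p ∨ q there: x:T. ✓
u: successors {u, x}; p ∨ q there: u:F, x:T. ✓
v: no successors, so ◇(p ∨ q) fails. ✗
w: successors {s, u}; p ∨ q there: s:T, u:F. ✓
x: successors {w}; p ∨ q there: w:T. ✓
— 5 worlds.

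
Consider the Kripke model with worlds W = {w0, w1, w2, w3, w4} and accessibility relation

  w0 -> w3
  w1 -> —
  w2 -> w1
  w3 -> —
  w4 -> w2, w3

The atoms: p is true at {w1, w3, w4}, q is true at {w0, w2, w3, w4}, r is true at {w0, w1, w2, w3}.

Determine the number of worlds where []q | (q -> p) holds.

w0: []q is T, q -> p is F. ✓
w1: []q is T, q -> p is T. ✓
w2: []q is F, q -> p is F. ✗
w3: []q is T, q -> p is T. ✓
w4: []q is T, q -> p is T. ✓
Satisfying worlds: {w0, w1, w3, w4}.

4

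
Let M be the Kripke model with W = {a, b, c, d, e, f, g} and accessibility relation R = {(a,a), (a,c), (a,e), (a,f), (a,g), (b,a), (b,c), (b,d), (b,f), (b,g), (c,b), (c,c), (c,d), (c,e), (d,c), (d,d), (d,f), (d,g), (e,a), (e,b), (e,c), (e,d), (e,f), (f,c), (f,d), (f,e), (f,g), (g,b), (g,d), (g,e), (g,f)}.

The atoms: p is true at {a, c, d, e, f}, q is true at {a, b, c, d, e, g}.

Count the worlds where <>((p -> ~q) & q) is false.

a: successors {a, c, e, f, g}; (p -> ~q) & q there: a:F, c:F, e:F, f:F, g:T. ✓
b: successors {a, c, d, f, g}; (p -> ~q) & q there: a:F, c:F, d:F, f:F, g:T. ✓
c: successors {b, c, d, e}; (p -> ~q) & q there: b:T, c:F, d:F, e:F. ✓
d: successors {c, d, f, g}; (p -> ~q) & q there: c:F, d:F, f:F, g:T. ✓
e: successors {a, b, c, d, f}; (p -> ~q) & q there: a:F, b:T, c:F, d:F, f:F. ✓
f: successors {c, d, e, g}; (p -> ~q) & q there: c:F, d:F, e:F, g:T. ✓
g: successors {b, d, e, f}; (p -> ~q) & q there: b:T, d:F, e:F, f:F. ✓
Satisfying worlds: {a, b, c, d, e, f, g}.
So <>((p -> ~q) & q) fails at the other 0 worlds.

0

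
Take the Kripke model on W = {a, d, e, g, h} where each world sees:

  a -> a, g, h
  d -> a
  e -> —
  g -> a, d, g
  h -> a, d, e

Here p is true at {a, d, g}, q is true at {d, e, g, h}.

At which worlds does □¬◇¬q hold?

a: successors {a, g, h}; ¬◇¬q there: a:F, g:F, h:F. ✗
d: successors {a}; ¬◇¬q there: a:F. ✗
e: no successors, so □¬◇¬q holds vacuously. ✓
g: successors {a, d, g}; ¬◇¬q there: a:F, d:F, g:F. ✗
h: successors {a, d, e}; ¬◇¬q there: a:F, d:F, e:T. ✗

{e}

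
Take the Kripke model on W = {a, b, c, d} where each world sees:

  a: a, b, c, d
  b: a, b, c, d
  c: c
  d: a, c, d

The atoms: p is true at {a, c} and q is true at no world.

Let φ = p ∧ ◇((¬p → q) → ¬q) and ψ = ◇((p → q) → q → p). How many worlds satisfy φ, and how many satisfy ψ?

2 and 4

For p ∧ ◇((¬p → q) → ¬q):
a: p is T, ◇((¬p → q) → ¬q) is T. ✓
b: p is F, ◇((¬p → q) → ¬q) is T. ✗
c: p is T, ◇((¬p → q) → ¬q) is T. ✓
d: p is F, ◇((¬p → q) → ¬q) is T. ✗
— 2 worlds.
For ◇((p → q) → q → p):
a: successors {a, b, c, d}; (p → q) → q → p there: a:T, b:T, c:T, d:T. ✓
b: successors {a, b, c, d}; (p → q) → q → p there: a:T, b:T, c:T, d:T. ✓
c: successors {c}; (p → q) → q → p there: c:T. ✓
d: successors {a, c, d}; (p → q) → q → p there: a:T, c:T, d:T. ✓
— 4 worlds.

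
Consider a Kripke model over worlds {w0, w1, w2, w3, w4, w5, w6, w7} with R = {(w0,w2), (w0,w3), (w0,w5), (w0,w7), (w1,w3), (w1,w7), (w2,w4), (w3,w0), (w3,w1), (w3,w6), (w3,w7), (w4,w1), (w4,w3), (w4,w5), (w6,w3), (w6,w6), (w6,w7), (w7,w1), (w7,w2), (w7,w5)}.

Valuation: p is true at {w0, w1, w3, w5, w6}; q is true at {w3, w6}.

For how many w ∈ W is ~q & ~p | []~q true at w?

w0: ~q & ~p is F, []~q is F. ✗
w1: ~q & ~p is F, []~q is F. ✗
w2: ~q & ~p is T, []~q is T. ✓
w3: ~q & ~p is F, []~q is F. ✗
w4: ~q & ~p is T, []~q is F. ✓
w5: ~q & ~p is F, []~q is T. ✓
w6: ~q & ~p is F, []~q is F. ✗
w7: ~q & ~p is T, []~q is T. ✓
Satisfying worlds: {w2, w4, w5, w7}.

4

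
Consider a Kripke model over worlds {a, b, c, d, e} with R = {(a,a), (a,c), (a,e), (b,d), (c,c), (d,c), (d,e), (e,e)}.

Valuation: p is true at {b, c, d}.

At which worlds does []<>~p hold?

a: successors {a, c, e}; <>~p there: a:T, c:F, e:T. ✗
b: successors {d}; <>~p there: d:T. ✓
c: successors {c}; <>~p there: c:F. ✗
d: successors {c, e}; <>~p there: c:F, e:T. ✗
e: successors {e}; <>~p there: e:T. ✓

{b, e}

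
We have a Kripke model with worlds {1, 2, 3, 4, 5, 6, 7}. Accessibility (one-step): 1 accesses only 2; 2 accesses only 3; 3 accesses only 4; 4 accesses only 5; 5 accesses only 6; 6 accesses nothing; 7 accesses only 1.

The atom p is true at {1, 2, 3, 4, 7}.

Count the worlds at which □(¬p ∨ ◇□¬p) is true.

5

1: successors {2}; ¬p ∨ ◇□¬p there: 2:F. ✗
2: successors {3}; ¬p ∨ ◇□¬p there: 3:T. ✓
3: successors {4}; ¬p ∨ ◇□¬p there: 4:T. ✓
4: successors {5}; ¬p ∨ ◇□¬p there: 5:T. ✓
5: successors {6}; ¬p ∨ ◇□¬p there: 6:T. ✓
6: no successors, so □(¬p ∨ ◇□¬p) holds vacuously. ✓
7: successors {1}; ¬p ∨ ◇□¬p there: 1:F. ✗
Satisfying worlds: {2, 3, 4, 5, 6}.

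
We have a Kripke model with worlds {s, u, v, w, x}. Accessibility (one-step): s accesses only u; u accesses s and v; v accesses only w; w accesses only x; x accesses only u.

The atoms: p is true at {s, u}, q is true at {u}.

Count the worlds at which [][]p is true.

s: successors {u}; []p there: u:F. ✗
u: successors {s, v}; []p there: s:T, v:F. ✗
v: successors {w}; []p there: w:F. ✗
w: successors {x}; []p there: x:T. ✓
x: successors {u}; []p there: u:F. ✗
Satisfying worlds: {w}.

1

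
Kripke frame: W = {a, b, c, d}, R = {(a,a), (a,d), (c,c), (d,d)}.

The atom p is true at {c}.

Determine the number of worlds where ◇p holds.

a: successors {a, d}; p there: a:F, d:F. ✗
b: no successors, so ◇p fails. ✗
c: successors {c}; p there: c:T. ✓
d: successors {d}; p there: d:F. ✗
Satisfying worlds: {c}.

1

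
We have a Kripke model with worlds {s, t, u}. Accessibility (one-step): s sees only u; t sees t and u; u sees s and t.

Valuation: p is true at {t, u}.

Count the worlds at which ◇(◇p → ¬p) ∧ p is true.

1

s: ◇(◇p → ¬p) is F, p is F. ✗
t: ◇(◇p → ¬p) is F, p is T. ✗
u: ◇(◇p → ¬p) is T, p is T. ✓
Satisfying worlds: {u}.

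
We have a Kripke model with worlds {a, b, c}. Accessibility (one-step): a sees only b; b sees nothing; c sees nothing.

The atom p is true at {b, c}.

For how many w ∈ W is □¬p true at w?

a: successors {b}; ¬p there: b:F. ✗
b: no successors, so □¬p holds vacuously. ✓
c: no successors, so □¬p holds vacuously. ✓
Satisfying worlds: {b, c}.

2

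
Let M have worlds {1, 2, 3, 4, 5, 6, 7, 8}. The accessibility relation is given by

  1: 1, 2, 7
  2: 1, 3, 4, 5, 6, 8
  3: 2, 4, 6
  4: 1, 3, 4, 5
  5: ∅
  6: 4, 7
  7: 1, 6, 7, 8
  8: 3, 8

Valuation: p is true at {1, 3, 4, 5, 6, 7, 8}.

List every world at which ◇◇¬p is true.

{1, 2, 4, 7, 8}

1: successors {1, 2, 7}; ◇¬p there: 1:T, 2:F, 7:F. ✓
2: successors {1, 3, 4, 5, 6, 8}; ◇¬p there: 1:T, 3:T, 4:F, 5:F, 6:F, 8:F. ✓
3: successors {2, 4, 6}; ◇¬p there: 2:F, 4:F, 6:F. ✗
4: successors {1, 3, 4, 5}; ◇¬p there: 1:T, 3:T, 4:F, 5:F. ✓
5: no successors, so ◇◇¬p fails. ✗
6: successors {4, 7}; ◇¬p there: 4:F, 7:F. ✗
7: successors {1, 6, 7, 8}; ◇¬p there: 1:T, 6:F, 7:F, 8:F. ✓
8: successors {3, 8}; ◇¬p there: 3:T, 8:F. ✓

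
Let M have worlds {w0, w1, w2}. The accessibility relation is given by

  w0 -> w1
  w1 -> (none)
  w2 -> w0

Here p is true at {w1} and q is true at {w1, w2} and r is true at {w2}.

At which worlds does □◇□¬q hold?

w0: successors {w1}; ◇□¬q there: w1:F. ✗
w1: no successors, so □◇□¬q holds vacuously. ✓
w2: successors {w0}; ◇□¬q there: w0:T. ✓

{w1, w2}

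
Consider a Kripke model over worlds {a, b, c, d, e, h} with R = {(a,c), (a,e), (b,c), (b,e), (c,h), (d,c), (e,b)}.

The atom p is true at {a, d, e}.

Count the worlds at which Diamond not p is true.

a: successors {c, e}; not p there: c:T, e:F. ✓
b: successors {c, e}; not p there: c:T, e:F. ✓
c: successors {h}; not p there: h:T. ✓
d: successors {c}; not p there: c:T. ✓
e: successors {b}; not p there: b:T. ✓
h: no successors, so Diamond not p fails. ✗
Satisfying worlds: {a, b, c, d, e}.

5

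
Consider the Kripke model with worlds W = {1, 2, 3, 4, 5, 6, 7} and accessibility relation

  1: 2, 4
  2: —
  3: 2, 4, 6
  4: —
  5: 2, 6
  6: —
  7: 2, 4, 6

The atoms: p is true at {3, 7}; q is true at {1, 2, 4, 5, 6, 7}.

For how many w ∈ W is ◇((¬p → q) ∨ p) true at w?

1: successors {2, 4}; (¬p → q) ∨ p there: 2:T, 4:T. ✓
2: no successors, so ◇((¬p → q) ∨ p) fails. ✗
3: successors {2, 4, 6}; (¬p → q) ∨ p there: 2:T, 4:T, 6:T. ✓
4: no successors, so ◇((¬p → q) ∨ p) fails. ✗
5: successors {2, 6}; (¬p → q) ∨ p there: 2:T, 6:T. ✓
6: no successors, so ◇((¬p → q) ∨ p) fails. ✗
7: successors {2, 4, 6}; (¬p → q) ∨ p there: 2:T, 4:T, 6:T. ✓
Satisfying worlds: {1, 3, 5, 7}.

4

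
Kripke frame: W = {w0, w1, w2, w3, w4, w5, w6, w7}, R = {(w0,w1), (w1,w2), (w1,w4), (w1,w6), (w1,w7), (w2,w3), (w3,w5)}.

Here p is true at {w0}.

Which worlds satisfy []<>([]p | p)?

{w0, w2, w4, w5, w6, w7}

w0: successors {w1}; <>([]p | p) there: w1:T. ✓
w1: successors {w2, w4, w6, w7}; <>([]p | p) there: w2:F, w4:F, w6:F, w7:F. ✗
w2: successors {w3}; <>([]p | p) there: w3:T. ✓
w3: successors {w5}; <>([]p | p) there: w5:F. ✗
w4: no successors, so []<>([]p | p) holds vacuously. ✓
w5: no successors, so []<>([]p | p) holds vacuously. ✓
w6: no successors, so []<>([]p | p) holds vacuously. ✓
w7: no successors, so []<>([]p | p) holds vacuously. ✓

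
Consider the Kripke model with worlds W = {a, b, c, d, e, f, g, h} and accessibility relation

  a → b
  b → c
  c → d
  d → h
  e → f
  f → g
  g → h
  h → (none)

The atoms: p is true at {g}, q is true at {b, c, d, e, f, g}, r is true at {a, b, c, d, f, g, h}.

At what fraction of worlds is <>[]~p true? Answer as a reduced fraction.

a: successors {b}; []~p there: b:T. ✓
b: successors {c}; []~p there: c:T. ✓
c: successors {d}; []~p there: d:T. ✓
d: successors {h}; []~p there: h:T. ✓
e: successors {f}; []~p there: f:F. ✗
f: successors {g}; []~p there: g:T. ✓
g: successors {h}; []~p there: h:T. ✓
h: no successors, so <>[]~p fails. ✗
That's 6 of 8 worlds, so 6/8 = 3/4.

3/4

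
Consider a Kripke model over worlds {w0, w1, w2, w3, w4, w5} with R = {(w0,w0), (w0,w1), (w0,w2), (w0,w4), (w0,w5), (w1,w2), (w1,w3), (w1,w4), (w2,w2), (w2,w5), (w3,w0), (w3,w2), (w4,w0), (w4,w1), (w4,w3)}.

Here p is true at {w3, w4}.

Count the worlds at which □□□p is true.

1

w0: successors {w0, w1, w2, w4, w5}; □□p there: w0:F, w1:F, w2:F, w4:F, w5:T. ✗
w1: successors {w2, w3, w4}; □□p there: w2:F, w3:F, w4:F. ✗
w2: successors {w2, w5}; □□p there: w2:F, w5:T. ✗
w3: successors {w0, w2}; □□p there: w0:F, w2:F. ✗
w4: successors {w0, w1, w3}; □□p there: w0:F, w1:F, w3:F. ✗
w5: no successors, so □□□p holds vacuously. ✓
Satisfying worlds: {w5}.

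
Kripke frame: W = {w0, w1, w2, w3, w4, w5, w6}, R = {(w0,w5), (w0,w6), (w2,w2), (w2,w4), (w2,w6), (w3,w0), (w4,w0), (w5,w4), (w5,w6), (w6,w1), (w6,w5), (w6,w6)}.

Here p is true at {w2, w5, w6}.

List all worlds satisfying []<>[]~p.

{w0, w1}

w0: successors {w5, w6}; <>[]~p there: w5:T, w6:T. ✓
w1: no successors, so []<>[]~p holds vacuously. ✓
w2: successors {w2, w4, w6}; <>[]~p there: w2:T, w4:F, w6:T. ✗
w3: successors {w0}; <>[]~p there: w0:F. ✗
w4: successors {w0}; <>[]~p there: w0:F. ✗
w5: successors {w4, w6}; <>[]~p there: w4:F, w6:T. ✗
w6: successors {w1, w5, w6}; <>[]~p there: w1:F, w5:T, w6:T. ✗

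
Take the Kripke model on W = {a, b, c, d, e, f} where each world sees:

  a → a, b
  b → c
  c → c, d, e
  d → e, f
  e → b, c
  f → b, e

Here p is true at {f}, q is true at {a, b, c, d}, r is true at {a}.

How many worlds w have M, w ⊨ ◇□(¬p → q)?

a: successors {a, b}; □(¬p → q) there: a:T, b:T. ✓
b: successors {c}; □(¬p → q) there: c:F. ✗
c: successors {c, d, e}; □(¬p → q) there: c:F, d:F, e:T. ✓
d: successors {e, f}; □(¬p → q) there: e:T, f:F. ✓
e: successors {b, c}; □(¬p → q) there: b:T, c:F. ✓
f: successors {b, e}; □(¬p → q) there: b:T, e:T. ✓
Satisfying worlds: {a, c, d, e, f}.

5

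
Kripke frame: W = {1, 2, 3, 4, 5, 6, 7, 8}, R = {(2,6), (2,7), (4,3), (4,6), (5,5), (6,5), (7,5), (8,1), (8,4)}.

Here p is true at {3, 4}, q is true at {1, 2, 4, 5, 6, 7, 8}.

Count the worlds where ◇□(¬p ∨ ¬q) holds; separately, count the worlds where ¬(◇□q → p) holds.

6 and 5

For ◇□(¬p ∨ ¬q):
1: no successors, so ◇□(¬p ∨ ¬q) fails. ✗
2: successors {6, 7}; □(¬p ∨ ¬q) there: 6:T, 7:T. ✓
3: no successors, so ◇□(¬p ∨ ¬q) fails. ✗
4: successors {3, 6}; □(¬p ∨ ¬q) there: 3:T, 6:T. ✓
5: successors {5}; □(¬p ∨ ¬q) there: 5:T. ✓
6: successors {5}; □(¬p ∨ ¬q) there: 5:T. ✓
7: successors {5}; □(¬p ∨ ¬q) there: 5:T. ✓
8: successors {1, 4}; □(¬p ∨ ¬q) there: 1:T, 4:T. ✓
— 6 worlds.
For ¬(◇□q → p):
1: ◇□q → p is T. ✗
2: ◇□q → p is F. ✓
3: ◇□q → p is T. ✗
4: ◇□q → p is T. ✗
5: ◇□q → p is F. ✓
6: ◇□q → p is F. ✓
7: ◇□q → p is F. ✓
8: ◇□q → p is F. ✓
— 5 worlds.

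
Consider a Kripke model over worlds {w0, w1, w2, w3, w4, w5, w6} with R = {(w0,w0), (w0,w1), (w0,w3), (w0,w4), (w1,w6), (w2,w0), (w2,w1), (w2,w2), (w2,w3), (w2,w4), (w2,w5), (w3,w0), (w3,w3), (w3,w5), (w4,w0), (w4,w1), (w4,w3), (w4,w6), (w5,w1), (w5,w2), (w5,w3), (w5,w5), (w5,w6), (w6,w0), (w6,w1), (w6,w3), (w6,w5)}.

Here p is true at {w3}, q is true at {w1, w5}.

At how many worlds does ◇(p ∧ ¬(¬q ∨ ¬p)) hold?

w0: successors {w0, w1, w3, w4}; p ∧ ¬(¬q ∨ ¬p) there: w0:F, w1:F, w3:F, w4:F. ✗
w1: successors {w6}; p ∧ ¬(¬q ∨ ¬p) there: w6:F. ✗
w2: successors {w0, w1, w2, w3, w4, w5}; p ∧ ¬(¬q ∨ ¬p) there: w0:F, w1:F, w2:F, w3:F, w4:F, w5:F. ✗
w3: successors {w0, w3, w5}; p ∧ ¬(¬q ∨ ¬p) there: w0:F, w3:F, w5:F. ✗
w4: successors {w0, w1, w3, w6}; p ∧ ¬(¬q ∨ ¬p) there: w0:F, w1:F, w3:F, w6:F. ✗
w5: successors {w1, w2, w3, w5, w6}; p ∧ ¬(¬q ∨ ¬p) there: w1:F, w2:F, w3:F, w5:F, w6:F. ✗
w6: successors {w0, w1, w3, w5}; p ∧ ¬(¬q ∨ ¬p) there: w0:F, w1:F, w3:F, w5:F. ✗
Satisfying worlds: ∅.

0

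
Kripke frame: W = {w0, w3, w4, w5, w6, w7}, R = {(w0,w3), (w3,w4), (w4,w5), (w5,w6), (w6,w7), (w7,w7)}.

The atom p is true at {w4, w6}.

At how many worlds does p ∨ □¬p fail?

w0: p is F, □¬p is T. ✓
w3: p is F, □¬p is F. ✗
w4: p is T, □¬p is T. ✓
w5: p is F, □¬p is F. ✗
w6: p is T, □¬p is T. ✓
w7: p is F, □¬p is T. ✓
Satisfying worlds: {w0, w4, w6, w7}.
So p ∨ □¬p fails at the other 2 worlds.

2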